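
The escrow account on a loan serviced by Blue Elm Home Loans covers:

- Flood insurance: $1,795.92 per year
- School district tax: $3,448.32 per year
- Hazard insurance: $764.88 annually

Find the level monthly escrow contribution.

$500.76

Flood insurance: $1,795.92
School district tax: $3,448.32
Hazard insurance: $764.88
Yearly total = $1,795.92 + $3,448.32 + $764.88 = $6,009.12
Base monthly escrow = $6,009.12 ÷ 12 = $500.76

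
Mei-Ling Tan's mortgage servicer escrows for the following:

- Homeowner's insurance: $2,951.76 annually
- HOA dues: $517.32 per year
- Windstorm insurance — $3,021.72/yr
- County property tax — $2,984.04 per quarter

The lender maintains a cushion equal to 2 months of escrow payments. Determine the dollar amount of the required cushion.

$3,071.16

Homeowner's insurance = $2,951.76
HOA dues = $517.32
Windstorm insurance = $3,021.72
County property tax = $2,984.04 × 4 = $11,936.16
Total per year = $2,951.76 + $517.32 + $3,021.72 + $11,936.16 = $18,426.96
Per month = $18,426.96 ÷ 12 = $1,535.58
Reserve = 2 × $1,535.58 = $3,071.16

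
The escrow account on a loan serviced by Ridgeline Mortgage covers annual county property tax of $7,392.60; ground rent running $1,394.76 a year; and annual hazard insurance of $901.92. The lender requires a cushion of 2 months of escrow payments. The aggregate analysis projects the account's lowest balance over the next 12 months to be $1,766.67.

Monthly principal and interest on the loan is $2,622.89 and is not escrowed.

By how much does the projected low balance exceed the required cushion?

$151.79

County property tax: $7,392.60 per year
Ground rent: $1,394.76 per year
Hazard insurance: $901.92 per year
Combined annual = $7,392.60 + $1,394.76 + $901.92 = $9,689.28
Monthly escrow = $9,689.28 / 12 = $807.44
Cushion = 2 × $807.44 = $1,614.88
Surplus = $1,766.67 − $1,614.88 = $151.79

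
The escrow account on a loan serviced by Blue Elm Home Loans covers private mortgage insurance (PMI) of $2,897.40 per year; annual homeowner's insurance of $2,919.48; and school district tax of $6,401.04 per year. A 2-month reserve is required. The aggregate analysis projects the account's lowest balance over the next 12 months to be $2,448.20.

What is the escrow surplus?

Private mortgage insurance (PMI) = $2,897.40 annually
Homeowner's insurance = $2,919.48 annually
School district tax = $6,401.04 annually
Annual escrow total = $2,897.40 + $2,919.48 + $6,401.04 = $12,217.92
Per month = $12,217.92 / 12 = $1,018.16
Required reserve = 2 × $1,018.16 = $2,036.32
Surplus = $2,448.20 − $2,036.32 = $411.88

$411.88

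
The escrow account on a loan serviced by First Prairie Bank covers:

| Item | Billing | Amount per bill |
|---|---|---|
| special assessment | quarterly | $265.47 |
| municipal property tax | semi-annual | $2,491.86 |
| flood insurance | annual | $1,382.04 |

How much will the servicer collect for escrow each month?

$618.97

Special assessment — $265.47 × 4 = $1,061.88 annually
Municipal property tax — $2,491.86 × 2 = $4,983.72 annually
Flood insurance — $1,382.04 annually
Annual escrow total = $1,061.88 + $4,983.72 + $1,382.04 = $7,427.64
Base monthly escrow = $7,427.64 ÷ 12 = $618.97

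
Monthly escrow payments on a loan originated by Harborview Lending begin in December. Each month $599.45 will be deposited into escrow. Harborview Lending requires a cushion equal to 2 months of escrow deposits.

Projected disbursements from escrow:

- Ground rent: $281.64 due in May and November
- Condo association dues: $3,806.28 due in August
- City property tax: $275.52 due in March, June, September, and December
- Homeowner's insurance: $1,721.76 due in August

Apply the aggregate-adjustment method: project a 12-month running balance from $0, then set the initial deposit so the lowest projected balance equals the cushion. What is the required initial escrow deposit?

$2,440.09

Cushion = 2 × $599.45 = $1,198.90
Trial balance (start $0, +$599.45 each month, − disbursements):
  Dec: +$599.45 − $275.52 → $323.93
  Jan: +$599.45 → $923.38
  Feb: +$599.45 → $1,522.83
  Mar: +$599.45 − $275.52 → $1,846.76
  Apr: +$599.45 → $2,446.21
  May: +$599.45 − $281.64 → $2,764.02
  Jun: +$599.45 − $275.52 → $3,087.95
  Jul: +$599.45 → $3,687.40
  Aug: +$599.45 − $5,528.04 → -$1,241.19
  Sep: +$599.45 − $275.52 → -$917.26
  Oct: +$599.45 → -$317.81
  Nov: +$599.45 − $281.64 → $0.00
Lowest trial balance = -$1,241.19 (Aug)
Initial deposit = cushion − low point = $1,198.90 − (-$1,241.19) = $2,440.09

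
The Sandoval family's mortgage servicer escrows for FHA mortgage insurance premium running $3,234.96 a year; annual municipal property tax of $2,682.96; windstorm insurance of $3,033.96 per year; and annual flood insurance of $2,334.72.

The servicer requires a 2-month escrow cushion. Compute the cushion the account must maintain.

FHA mortgage insurance premium: $3,234.96 per year
Municipal property tax: $2,682.96 per year
Windstorm insurance: $3,033.96 per year
Flood insurance: $2,334.72 per year
Total per year = $11,286.60
Monthly = $11,286.60 ÷ 12 = $940.55
Cushion = 2 × $940.55 = $1,881.10

$1,881.10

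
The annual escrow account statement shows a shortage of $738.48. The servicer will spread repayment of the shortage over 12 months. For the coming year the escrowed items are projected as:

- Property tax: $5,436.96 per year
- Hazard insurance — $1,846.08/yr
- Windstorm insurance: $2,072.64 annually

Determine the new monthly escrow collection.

Property tax: $5,436.96/yr
Hazard insurance: $1,846.08/yr
Windstorm insurance: $2,072.64/yr
Yearly total = $9,355.68
Monthly escrow = $9,355.68 ÷ 12 = $779.64
Shortage spread = $738.48 / 12 = $61.54/mo
Adjusted monthly = $779.64 + $61.54 = $841.18

$841.18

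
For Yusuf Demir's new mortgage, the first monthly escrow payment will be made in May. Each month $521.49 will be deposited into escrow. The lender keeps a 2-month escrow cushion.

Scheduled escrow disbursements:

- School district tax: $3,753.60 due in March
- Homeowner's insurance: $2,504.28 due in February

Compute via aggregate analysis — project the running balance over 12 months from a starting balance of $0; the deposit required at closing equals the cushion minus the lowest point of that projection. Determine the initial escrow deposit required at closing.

Cushion = 2 × $521.49 = $1,042.98
Trial balance (start $0, +$521.49 each month, − disbursements):
  May: +$521.49 → $521.49
  Jun: +$521.49 → $1,042.98
  Jul: +$521.49 → $1,564.47
  Aug: +$521.49 → $2,085.96
  Sep: +$521.49 → $2,607.45
  Oct: +$521.49 → $3,128.94
  Nov: +$521.49 → $3,650.43
  Dec: +$521.49 → $4,171.92
  Jan: +$521.49 → $4,693.41
  Feb: +$521.49 − $2,504.28 → $2,710.62
  Mar: +$521.49 − $3,753.60 → -$521.49
  Apr: +$521.49 → $0.00
Lowest trial balance = -$521.49 (Mar)
Initial deposit = cushion − low point = $1,042.98 − (-$521.49) = $1,564.47

$1,564.47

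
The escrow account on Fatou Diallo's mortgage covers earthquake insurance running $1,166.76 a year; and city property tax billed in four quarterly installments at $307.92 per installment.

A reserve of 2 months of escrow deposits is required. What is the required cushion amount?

$399.74

Earthquake insurance: $1,166.76
City property tax: $307.92 × 4 = $1,231.68
Total per year = $1,166.76 + $1,231.68 = $2,398.44
Monthly escrow = $2,398.44 / 12 = $199.87
Reserve = 2 × $199.87 = $399.74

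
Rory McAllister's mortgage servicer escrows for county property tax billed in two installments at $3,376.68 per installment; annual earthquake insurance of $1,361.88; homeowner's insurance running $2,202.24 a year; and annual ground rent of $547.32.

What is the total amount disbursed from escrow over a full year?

County property tax = $3,376.68 × 2 = $6,753.36
Earthquake insurance = $1,361.88
Homeowner's insurance = $2,202.24
Ground rent = $547.32
Yearly total = $6,753.36 + $1,361.88 + $2,202.24 + $547.32 = $10,864.80

$10,864.80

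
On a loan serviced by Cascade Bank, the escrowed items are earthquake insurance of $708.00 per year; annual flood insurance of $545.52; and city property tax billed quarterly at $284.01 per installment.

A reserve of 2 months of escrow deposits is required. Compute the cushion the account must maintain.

Earthquake insurance: $708.00
Flood insurance: $545.52
City property tax: $284.01 × 4 = $1,136.04
Total per year = $708.00 + $545.52 + $1,136.04 = $2,389.56
Base monthly escrow = $2,389.56 / 12 = $199.13
Cushion = 2 × $199.13 = $398.26

$398.26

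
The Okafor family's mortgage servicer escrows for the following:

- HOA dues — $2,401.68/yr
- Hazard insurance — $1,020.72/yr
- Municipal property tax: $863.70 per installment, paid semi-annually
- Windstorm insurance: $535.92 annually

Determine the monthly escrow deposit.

$473.81

HOA dues = $2,401.68 annually
Hazard insurance = $1,020.72 annually
Municipal property tax = $863.70 × 2 = $1,727.40 annually
Windstorm insurance = $535.92 annually
Yearly total = $5,685.72
Per month = $5,685.72 ÷ 12 = $473.81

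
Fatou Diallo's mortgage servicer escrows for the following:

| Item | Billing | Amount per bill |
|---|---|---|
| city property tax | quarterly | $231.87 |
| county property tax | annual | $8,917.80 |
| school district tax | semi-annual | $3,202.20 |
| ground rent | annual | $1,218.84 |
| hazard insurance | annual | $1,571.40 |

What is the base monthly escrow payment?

$1,586.66

City property tax = $231.87 × 4 = $927.48/yr
County property tax = $8,917.80/yr
School district tax = $3,202.20 × 2 = $6,404.40/yr
Ground rent = $1,218.84/yr
Hazard insurance = $1,571.40/yr
Total per year = $927.48 + $8,917.80 + $6,404.40 + $1,218.84 + $1,571.40 = $19,039.92
Monthly = $19,039.92 ÷ 12 = $1,586.66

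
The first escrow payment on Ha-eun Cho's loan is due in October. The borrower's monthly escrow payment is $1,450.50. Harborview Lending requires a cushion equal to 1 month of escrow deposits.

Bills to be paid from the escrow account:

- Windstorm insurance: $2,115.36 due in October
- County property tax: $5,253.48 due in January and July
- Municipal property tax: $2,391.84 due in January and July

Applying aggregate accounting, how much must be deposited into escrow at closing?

Cushion = 1 × $1,450.50 = $1,450.50
Trial balance (start $0, +$1,450.50 each month, − disbursements):
  Oct: +$1,450.50 − $2,115.36 → -$664.86
  Nov: +$1,450.50 → $785.64
  Dec: +$1,450.50 → $2,236.14
  Jan: +$1,450.50 − $7,645.32 → -$3,958.68
  Feb: +$1,450.50 → -$2,508.18
  Mar: +$1,450.50 → -$1,057.68
  Apr: +$1,450.50 → $392.82
  May: +$1,450.50 → $1,843.32
  Jun: +$1,450.50 → $3,293.82
  Jul: +$1,450.50 − $7,645.32 → -$2,901.00
  Aug: +$1,450.50 → -$1,450.50
  Sep: +$1,450.50 → $0.00
Lowest trial balance = -$3,958.68 (Jan)
Initial deposit = cushion − low point = $1,450.50 − (-$3,958.68) = $5,409.18

$5,409.18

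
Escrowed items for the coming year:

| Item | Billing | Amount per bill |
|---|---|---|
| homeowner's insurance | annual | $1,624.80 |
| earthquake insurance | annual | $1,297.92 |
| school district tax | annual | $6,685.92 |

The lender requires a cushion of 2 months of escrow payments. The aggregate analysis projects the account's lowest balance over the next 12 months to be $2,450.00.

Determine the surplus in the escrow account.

$848.56

Homeowner's insurance: $1,624.80 per year
Earthquake insurance: $1,297.92 per year
School district tax: $6,685.92 per year
Total per year = $9,608.64
Base monthly escrow = $9,608.64 ÷ 12 = $800.72
Cushion = 2 × $800.72 = $1,601.44
Surplus = $2,450.00 − $1,601.44 = $848.56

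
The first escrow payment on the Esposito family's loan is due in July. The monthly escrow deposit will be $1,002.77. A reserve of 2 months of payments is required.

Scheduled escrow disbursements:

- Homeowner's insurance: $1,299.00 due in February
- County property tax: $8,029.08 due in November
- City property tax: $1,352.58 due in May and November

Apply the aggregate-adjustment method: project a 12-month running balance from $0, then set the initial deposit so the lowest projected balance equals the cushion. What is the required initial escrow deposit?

$6,373.35

Cushion = 2 × $1,002.77 = $2,005.54
Trial balance (start $0, +$1,002.77 each month, − disbursements):
  Jul: +$1,002.77 → $1,002.77
  Aug: +$1,002.77 → $2,005.54
  Sep: +$1,002.77 → $3,008.31
  Oct: +$1,002.77 → $4,011.08
  Nov: +$1,002.77 − $9,381.66 → -$4,367.81
  Dec: +$1,002.77 → -$3,365.04
  Jan: +$1,002.77 → -$2,362.27
  Feb: +$1,002.77 − $1,299.00 → -$2,658.50
  Mar: +$1,002.77 → -$1,655.73
  Apr: +$1,002.77 → -$652.96
  May: +$1,002.77 − $1,352.58 → -$1,002.77
  Jun: +$1,002.77 → $0.00
Lowest trial balance = -$4,367.81 (Nov)
Initial deposit = cushion − low point = $2,005.54 − (-$4,367.81) = $6,373.35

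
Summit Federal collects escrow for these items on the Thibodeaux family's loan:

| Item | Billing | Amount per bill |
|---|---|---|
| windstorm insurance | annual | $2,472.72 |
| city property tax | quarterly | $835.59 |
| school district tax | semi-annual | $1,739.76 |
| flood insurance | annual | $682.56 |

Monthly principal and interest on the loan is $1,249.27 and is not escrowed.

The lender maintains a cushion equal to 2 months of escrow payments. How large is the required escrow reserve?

$1,662.86

Windstorm insurance — $2,472.72 annually
City property tax — $835.59 × 4 = $3,342.36 annually
School district tax — $1,739.76 × 2 = $3,479.52 annually
Flood insurance — $682.56 annually
Total per year = $9,977.16
Monthly = $9,977.16 / 12 = $831.43
Cushion = 2 × $831.43 = $1,662.86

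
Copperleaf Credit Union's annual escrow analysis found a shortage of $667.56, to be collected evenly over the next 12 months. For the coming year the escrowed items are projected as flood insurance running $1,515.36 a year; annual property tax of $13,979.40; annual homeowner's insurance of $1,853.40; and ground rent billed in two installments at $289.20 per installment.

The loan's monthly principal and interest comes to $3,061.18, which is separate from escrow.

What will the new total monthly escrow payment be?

$1,549.51

Flood insurance = $1,515.36 annually
Property tax = $13,979.40 annually
Homeowner's insurance = $1,853.40 annually
Ground rent = $289.20 × 2 = $578.40 annually
Annual escrow total = $17,926.56
Monthly escrow = $17,926.56 / 12 = $1,493.88
Shortage per month = $667.56 / 12 = $55.63
Adjusted monthly = $1,493.88 + $55.63 = $1,549.51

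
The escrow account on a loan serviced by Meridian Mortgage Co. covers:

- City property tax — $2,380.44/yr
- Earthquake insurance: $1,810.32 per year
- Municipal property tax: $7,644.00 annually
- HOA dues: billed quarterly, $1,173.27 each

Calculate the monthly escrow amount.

City property tax — $2,380.44
Earthquake insurance — $1,810.32
Municipal property tax — $7,644.00
HOA dues — $1,173.27 × 4 = $4,693.08
Annual escrow total = $2,380.44 + $1,810.32 + $7,644.00 + $4,693.08 = $16,527.84
Monthly = $16,527.84 / 12 = $1,377.32

$1,377.32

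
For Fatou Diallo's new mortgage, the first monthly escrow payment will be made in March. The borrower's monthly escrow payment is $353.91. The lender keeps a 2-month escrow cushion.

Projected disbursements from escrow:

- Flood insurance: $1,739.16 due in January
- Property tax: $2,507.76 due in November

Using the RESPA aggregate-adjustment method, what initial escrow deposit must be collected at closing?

Cushion = 2 × $353.91 = $707.82
Trial balance (start $0, +$353.91 each month, − disbursements):
  Mar: +$353.91 → $353.91
  Apr: +$353.91 → $707.82
  May: +$353.91 → $1,061.73
  Jun: +$353.91 → $1,415.64
  Jul: +$353.91 → $1,769.55
  Aug: +$353.91 → $2,123.46
  Sep: +$353.91 → $2,477.37
  Oct: +$353.91 → $2,831.28
  Nov: +$353.91 − $2,507.76 → $677.43
  Dec: +$353.91 → $1,031.34
  Jan: +$353.91 − $1,739.16 → -$353.91
  Feb: +$353.91 → $0.00
Lowest trial balance = -$353.91 (Jan)
Initial deposit = cushion − low point = $707.82 − (-$353.91) = $1,061.73

$1,061.73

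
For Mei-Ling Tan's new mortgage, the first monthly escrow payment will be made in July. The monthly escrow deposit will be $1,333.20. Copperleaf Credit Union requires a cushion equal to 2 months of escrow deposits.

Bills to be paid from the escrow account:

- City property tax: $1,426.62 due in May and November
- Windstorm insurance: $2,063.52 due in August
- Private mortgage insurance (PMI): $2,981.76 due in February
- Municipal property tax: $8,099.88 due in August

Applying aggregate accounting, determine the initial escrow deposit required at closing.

Cushion = 2 × $1,333.20 = $2,666.40
Trial balance (start $0, +$1,333.20 each month, − disbursements):
  Jul: +$1,333.20 → $1,333.20
  Aug: +$1,333.20 − $10,163.40 → -$7,497.00
  Sep: +$1,333.20 → -$6,163.80
  Oct: +$1,333.20 → -$4,830.60
  Nov: +$1,333.20 − $1,426.62 → -$4,924.02
  Dec: +$1,333.20 → -$3,590.82
  Jan: +$1,333.20 → -$2,257.62
  Feb: +$1,333.20 − $2,981.76 → -$3,906.18
  Mar: +$1,333.20 → -$2,572.98
  Apr: +$1,333.20 → -$1,239.78
  May: +$1,333.20 − $1,426.62 → -$1,333.20
  Jun: +$1,333.20 → $0.00
Lowest trial balance = -$7,497.00 (Aug)
Initial deposit = cushion − low point = $2,666.40 − (-$7,497.00) = $10,163.40

$10,163.40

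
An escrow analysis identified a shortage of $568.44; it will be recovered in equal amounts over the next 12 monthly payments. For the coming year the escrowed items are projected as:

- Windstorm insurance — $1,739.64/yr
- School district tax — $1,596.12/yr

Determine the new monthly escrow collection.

Windstorm insurance = $1,739.64/yr
School district tax = $1,596.12/yr
Yearly total = $1,739.64 + $1,596.12 = $3,335.76
Monthly escrow = $3,335.76 ÷ 12 = $277.98
Shortage per month = $568.44 ÷ 12 = $47.37
Adjusted monthly = $277.98 + $47.37 = $325.35

$325.35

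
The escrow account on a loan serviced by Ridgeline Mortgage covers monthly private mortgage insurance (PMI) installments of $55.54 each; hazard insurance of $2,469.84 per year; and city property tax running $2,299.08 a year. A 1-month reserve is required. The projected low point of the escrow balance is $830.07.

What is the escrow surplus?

$377.12

Private mortgage insurance (PMI) — $55.54 × 12 = $666.48
Hazard insurance — $2,469.84
City property tax — $2,299.08
Combined annual = $666.48 + $2,469.84 + $2,299.08 = $5,435.40
Monthly = $5,435.40 ÷ 12 = $452.95
Cushion = 1 × $452.95 = $452.95
Surplus = $830.07 − $452.95 = $377.12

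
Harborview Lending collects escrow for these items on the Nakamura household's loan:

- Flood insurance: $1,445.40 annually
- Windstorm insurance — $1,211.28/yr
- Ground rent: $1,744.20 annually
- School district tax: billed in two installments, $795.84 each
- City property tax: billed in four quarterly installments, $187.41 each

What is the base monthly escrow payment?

Flood insurance = $1,445.40 per year
Windstorm insurance = $1,211.28 per year
Ground rent = $1,744.20 per year
School district tax = $795.84 × 2 = $1,591.68 per year
City property tax = $187.41 × 4 = $749.64 per year
Yearly total = $6,742.20
Monthly escrow = $6,742.20 ÷ 12 = $561.85

$561.85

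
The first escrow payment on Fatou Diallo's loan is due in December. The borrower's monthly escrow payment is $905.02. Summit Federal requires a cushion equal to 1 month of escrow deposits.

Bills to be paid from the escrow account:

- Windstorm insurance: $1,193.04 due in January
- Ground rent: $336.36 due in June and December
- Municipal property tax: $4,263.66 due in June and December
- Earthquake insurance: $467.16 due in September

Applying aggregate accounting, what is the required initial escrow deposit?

$4,962.96

Cushion = 1 × $905.02 = $905.02
Trial balance (start $0, +$905.02 each month, − disbursements):
  Dec: +$905.02 − $4,600.02 → -$3,695.00
  Jan: +$905.02 − $1,193.04 → -$3,983.02
  Feb: +$905.02 → -$3,078.00
  Mar: +$905.02 → -$2,172.98
  Apr: +$905.02 → -$1,267.96
  May: +$905.02 → -$362.94
  Jun: +$905.02 − $4,600.02 → -$4,057.94
  Jul: +$905.02 → -$3,152.92
  Aug: +$905.02 → -$2,247.90
  Sep: +$905.02 − $467.16 → -$1,810.04
  Oct: +$905.02 → -$905.02
  Nov: +$905.02 → $0.00
Lowest trial balance = -$4,057.94 (Jun)
Initial deposit = cushion − low point = $905.02 − (-$4,057.94) = $4,962.96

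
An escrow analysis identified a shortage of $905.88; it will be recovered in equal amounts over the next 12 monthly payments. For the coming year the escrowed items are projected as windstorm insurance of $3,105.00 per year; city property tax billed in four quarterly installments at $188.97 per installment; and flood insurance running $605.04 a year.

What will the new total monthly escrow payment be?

$447.65

Windstorm insurance — $3,105.00 per year
City property tax — $188.97 × 4 = $755.88 per year
Flood insurance — $605.04 per year
Total per year = $3,105.00 + $755.88 + $605.04 = $4,465.92
Base monthly escrow = $4,465.92 ÷ 12 = $372.16
Shortage spread = $905.88 / 12 = $75.49/mo
Adjusted monthly = $372.16 + $75.49 = $447.65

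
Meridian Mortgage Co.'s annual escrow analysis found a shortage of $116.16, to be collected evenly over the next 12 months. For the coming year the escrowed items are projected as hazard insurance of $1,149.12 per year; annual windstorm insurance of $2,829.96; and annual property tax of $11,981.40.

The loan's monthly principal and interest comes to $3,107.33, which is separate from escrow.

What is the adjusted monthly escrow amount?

$1,339.72

Hazard insurance = $1,149.12/yr
Windstorm insurance = $2,829.96/yr
Property tax = $11,981.40/yr
Annual escrow total = $1,149.12 + $2,829.96 + $11,981.40 = $15,960.48
Base monthly escrow = $15,960.48 ÷ 12 = $1,330.04
Monthly shortage recovery: $116.16 / 12 = $9.68
New monthly escrow = $1,330.04 + $9.68 = $1,339.72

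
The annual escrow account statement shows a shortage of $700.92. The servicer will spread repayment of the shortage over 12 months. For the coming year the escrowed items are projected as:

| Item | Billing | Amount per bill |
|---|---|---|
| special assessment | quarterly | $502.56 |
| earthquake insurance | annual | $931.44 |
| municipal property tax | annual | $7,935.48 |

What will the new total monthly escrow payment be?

$964.84

Special assessment: $502.56 × 4 = $2,010.24 annually
Earthquake insurance: $931.44 annually
Municipal property tax: $7,935.48 annually
Combined annual = $10,877.16
Base monthly escrow = $10,877.16 / 12 = $906.43
Monthly shortage recovery: $700.92 / 12 = $58.41
Adjusted monthly = $906.43 + $58.41 = $964.84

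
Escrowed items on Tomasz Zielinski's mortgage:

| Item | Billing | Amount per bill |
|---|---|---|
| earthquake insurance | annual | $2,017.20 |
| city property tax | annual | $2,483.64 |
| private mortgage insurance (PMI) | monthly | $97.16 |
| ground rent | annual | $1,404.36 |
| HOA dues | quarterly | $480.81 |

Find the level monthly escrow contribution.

$749.53

Earthquake insurance — $2,017.20/yr
City property tax — $2,483.64/yr
Private mortgage insurance (PMI) — $97.16 × 12 = $1,165.92/yr
Ground rent — $1,404.36/yr
HOA dues — $480.81 × 4 = $1,923.24/yr
Total per year = $2,017.20 + $2,483.64 + $1,165.92 + $1,404.36 + $1,923.24 = $8,994.36
Base monthly escrow = $8,994.36 ÷ 12 = $749.53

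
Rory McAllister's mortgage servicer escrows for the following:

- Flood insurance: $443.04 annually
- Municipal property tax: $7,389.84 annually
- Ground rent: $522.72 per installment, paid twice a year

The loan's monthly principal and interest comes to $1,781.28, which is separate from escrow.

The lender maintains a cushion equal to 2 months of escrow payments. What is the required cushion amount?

Flood insurance = $443.04 per year
Municipal property tax = $7,389.84 per year
Ground rent = $522.72 × 2 = $1,045.44 per year
Yearly total = $8,878.32
Monthly = $8,878.32 ÷ 12 = $739.86
Cushion = 2 × $739.86 = $1,479.72

$1,479.72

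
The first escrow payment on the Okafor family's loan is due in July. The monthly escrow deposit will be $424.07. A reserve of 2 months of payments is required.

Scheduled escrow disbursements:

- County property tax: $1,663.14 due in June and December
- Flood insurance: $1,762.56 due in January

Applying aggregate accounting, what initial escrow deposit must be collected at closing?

Cushion = 2 × $424.07 = $848.14
Trial balance (start $0, +$424.07 each month, − disbursements):
  Jul: +$424.07 → $424.07
  Aug: +$424.07 → $848.14
  Sep: +$424.07 → $1,272.21
  Oct: +$424.07 → $1,696.28
  Nov: +$424.07 → $2,120.35
  Dec: +$424.07 − $1,663.14 → $881.28
  Jan: +$424.07 − $1,762.56 → -$457.21
  Feb: +$424.07 → -$33.14
  Mar: +$424.07 → $390.93
  Apr: +$424.07 → $815.00
  May: +$424.07 → $1,239.07
  Jun: +$424.07 − $1,663.14 → $0.00
Lowest trial balance = -$457.21 (Jan)
Initial deposit = cushion − low point = $848.14 − (-$457.21) = $1,305.35

$1,305.35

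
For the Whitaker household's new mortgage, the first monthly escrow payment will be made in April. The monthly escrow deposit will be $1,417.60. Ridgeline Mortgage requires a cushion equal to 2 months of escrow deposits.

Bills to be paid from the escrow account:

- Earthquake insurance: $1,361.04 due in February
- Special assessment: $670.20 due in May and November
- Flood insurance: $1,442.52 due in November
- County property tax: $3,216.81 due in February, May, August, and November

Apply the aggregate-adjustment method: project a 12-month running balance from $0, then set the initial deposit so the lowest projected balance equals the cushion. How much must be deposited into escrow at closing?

$4,252.80

Cushion = 2 × $1,417.60 = $2,835.20
Trial balance (start $0, +$1,417.60 each month, − disbursements):
  Apr: +$1,417.60 → $1,417.60
  May: +$1,417.60 − $3,887.01 → -$1,051.81
  Jun: +$1,417.60 → $365.79
  Jul: +$1,417.60 → $1,783.39
  Aug: +$1,417.60 − $3,216.81 → -$15.82
  Sep: +$1,417.60 → $1,401.78
  Oct: +$1,417.60 → $2,819.38
  Nov: +$1,417.60 − $5,329.53 → -$1,092.55
  Dec: +$1,417.60 → $325.05
  Jan: +$1,417.60 → $1,742.65
  Feb: +$1,417.60 − $4,577.85 → -$1,417.60
  Mar: +$1,417.60 → $0.00
Lowest trial balance = -$1,417.60 (Feb)
Initial deposit = cushion − low point = $2,835.20 − (-$1,417.60) = $4,252.80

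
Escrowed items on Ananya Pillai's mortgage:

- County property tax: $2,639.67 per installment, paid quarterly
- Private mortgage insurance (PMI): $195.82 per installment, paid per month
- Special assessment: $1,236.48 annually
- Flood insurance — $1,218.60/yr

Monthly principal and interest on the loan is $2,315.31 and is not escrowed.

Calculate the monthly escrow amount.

$1,280.30

County property tax = $2,639.67 × 4 = $10,558.68 per year
Private mortgage insurance (PMI) = $195.82 × 12 = $2,349.84 per year
Special assessment = $1,236.48 per year
Flood insurance = $1,218.60 per year
Combined annual = $10,558.68 + $2,349.84 + $1,236.48 + $1,218.60 = $15,363.60
Monthly escrow = $15,363.60 ÷ 12 = $1,280.30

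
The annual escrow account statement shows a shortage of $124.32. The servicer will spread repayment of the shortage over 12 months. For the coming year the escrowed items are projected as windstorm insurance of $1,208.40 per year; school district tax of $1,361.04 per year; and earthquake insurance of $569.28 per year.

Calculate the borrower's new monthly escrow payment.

$271.92

Windstorm insurance — $1,208.40 annually
School district tax — $1,361.04 annually
Earthquake insurance — $569.28 annually
Yearly total = $1,208.40 + $1,361.04 + $569.28 = $3,138.72
Monthly escrow = $3,138.72 ÷ 12 = $261.56
Shortage spread = $124.32 ÷ 12 = $10.36/mo
Adjusted monthly = $261.56 + $10.36 = $271.92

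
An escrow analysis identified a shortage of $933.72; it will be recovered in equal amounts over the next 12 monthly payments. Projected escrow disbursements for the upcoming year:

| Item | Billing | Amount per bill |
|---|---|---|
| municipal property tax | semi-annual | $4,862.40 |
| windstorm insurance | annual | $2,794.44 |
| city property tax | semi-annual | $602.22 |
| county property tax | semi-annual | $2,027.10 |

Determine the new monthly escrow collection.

$1,559.30

Municipal property tax = $4,862.40 × 2 = $9,724.80
Windstorm insurance = $2,794.44
City property tax = $602.22 × 2 = $1,204.44
County property tax = $2,027.10 × 2 = $4,054.20
Total annual escrow = $9,724.80 + $2,794.44 + $1,204.44 + $4,054.20 = $17,777.88
Base monthly escrow = $17,777.88 / 12 = $1,481.49
Shortage spread = $933.72 / 12 = $77.81/mo
Adjusted monthly = $1,481.49 + $77.81 = $1,559.30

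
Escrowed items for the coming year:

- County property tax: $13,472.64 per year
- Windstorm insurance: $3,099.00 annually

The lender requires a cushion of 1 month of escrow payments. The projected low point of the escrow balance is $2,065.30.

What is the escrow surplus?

$684.33

County property tax: $13,472.64
Windstorm insurance: $3,099.00
Yearly total = $13,472.64 + $3,099.00 = $16,571.64
Monthly = $16,571.64 ÷ 12 = $1,380.97
Cushion = 1 × $1,380.97 = $1,380.97
Excess over cushion: $2,065.30 − $1,380.97 = $684.33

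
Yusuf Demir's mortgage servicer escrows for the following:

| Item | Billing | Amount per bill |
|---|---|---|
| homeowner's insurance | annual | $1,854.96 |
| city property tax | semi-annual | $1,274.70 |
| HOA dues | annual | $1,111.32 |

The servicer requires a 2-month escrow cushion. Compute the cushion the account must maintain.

Homeowner's insurance = $1,854.96 per year
City property tax = $1,274.70 × 2 = $2,549.40 per year
HOA dues = $1,111.32 per year
Total per year = $1,854.96 + $2,549.40 + $1,111.32 = $5,515.68
Monthly escrow = $5,515.68 / 12 = $459.64
Required cushion = 2 × $459.64 = $919.28

$919.28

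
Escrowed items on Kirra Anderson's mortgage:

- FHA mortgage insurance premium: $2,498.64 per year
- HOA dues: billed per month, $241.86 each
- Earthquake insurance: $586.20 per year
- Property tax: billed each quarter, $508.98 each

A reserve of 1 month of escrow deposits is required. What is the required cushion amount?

$668.59

FHA mortgage insurance premium = $2,498.64/yr
HOA dues = $241.86 × 12 = $2,902.32/yr
Earthquake insurance = $586.20/yr
Property tax = $508.98 × 4 = $2,035.92/yr
Total annual escrow = $2,498.64 + $2,902.32 + $586.20 + $2,035.92 = $8,023.08
Base monthly escrow = $8,023.08 ÷ 12 = $668.59
Reserve = 1 × $668.59 = $668.59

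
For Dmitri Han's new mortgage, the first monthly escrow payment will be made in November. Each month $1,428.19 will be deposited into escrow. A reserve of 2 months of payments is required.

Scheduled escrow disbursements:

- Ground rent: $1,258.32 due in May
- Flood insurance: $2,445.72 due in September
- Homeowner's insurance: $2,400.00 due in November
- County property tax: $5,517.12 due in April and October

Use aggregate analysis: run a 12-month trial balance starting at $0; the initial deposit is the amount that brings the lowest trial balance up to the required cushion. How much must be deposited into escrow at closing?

$3,828.19

Cushion = 2 × $1,428.19 = $2,856.38
Trial balance (start $0, +$1,428.19 each month, − disbursements):
  Nov: +$1,428.19 − $2,400.00 → -$971.81
  Dec: +$1,428.19 → $456.38
  Jan: +$1,428.19 → $1,884.57
  Feb: +$1,428.19 → $3,312.76
  Mar: +$1,428.19 → $4,740.95
  Apr: +$1,428.19 − $5,517.12 → $652.02
  May: +$1,428.19 − $1,258.32 → $821.89
  Jun: +$1,428.19 → $2,250.08
  Jul: +$1,428.19 → $3,678.27
  Aug: +$1,428.19 → $5,106.46
  Sep: +$1,428.19 − $2,445.72 → $4,088.93
  Oct: +$1,428.19 − $5,517.12 → $0.00
Lowest trial balance = -$971.81 (Nov)
Initial deposit = cushion − low point = $2,856.38 − (-$971.81) = $3,828.19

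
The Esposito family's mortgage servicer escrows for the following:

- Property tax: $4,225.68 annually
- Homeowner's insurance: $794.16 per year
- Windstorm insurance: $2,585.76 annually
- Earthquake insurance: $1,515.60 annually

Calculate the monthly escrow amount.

Property tax — $4,225.68 annually
Homeowner's insurance — $794.16 annually
Windstorm insurance — $2,585.76 annually
Earthquake insurance — $1,515.60 annually
Total per year = $9,121.20
Per month = $9,121.20 ÷ 12 = $760.10

$760.10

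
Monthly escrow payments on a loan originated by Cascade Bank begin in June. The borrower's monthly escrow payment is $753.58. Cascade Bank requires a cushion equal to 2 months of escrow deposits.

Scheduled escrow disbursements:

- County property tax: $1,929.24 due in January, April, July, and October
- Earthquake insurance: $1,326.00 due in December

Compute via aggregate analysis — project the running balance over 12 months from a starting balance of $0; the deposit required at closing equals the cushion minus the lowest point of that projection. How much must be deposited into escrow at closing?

$2,592.24

Cushion = 2 × $753.58 = $1,507.16
Trial balance (start $0, +$753.58 each month, − disbursements):
  Jun: +$753.58 → $753.58
  Jul: +$753.58 − $1,929.24 → -$422.08
  Aug: +$753.58 → $331.50
  Sep: +$753.58 → $1,085.08
  Oct: +$753.58 − $1,929.24 → -$90.58
  Nov: +$753.58 → $663.00
  Dec: +$753.58 − $1,326.00 → $90.58
  Jan: +$753.58 − $1,929.24 → -$1,085.08
  Feb: +$753.58 → -$331.50
  Mar: +$753.58 → $422.08
  Apr: +$753.58 − $1,929.24 → -$753.58
  May: +$753.58 → $0.00
Lowest trial balance = -$1,085.08 (Jan)
Initial deposit = cushion − low point = $1,507.16 − (-$1,085.08) = $2,592.24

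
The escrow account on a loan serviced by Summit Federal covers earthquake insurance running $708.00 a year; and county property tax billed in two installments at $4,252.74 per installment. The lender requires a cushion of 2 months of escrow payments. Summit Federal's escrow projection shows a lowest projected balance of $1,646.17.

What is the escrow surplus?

Earthquake insurance — $708.00 per year
County property tax — $4,252.74 × 2 = $8,505.48 per year
Total per year = $9,213.48
Monthly escrow = $9,213.48 ÷ 12 = $767.79
Required cushion = 2 × $767.79 = $1,535.58
Surplus = $1,646.17 − $1,535.58 = $110.59

$110.59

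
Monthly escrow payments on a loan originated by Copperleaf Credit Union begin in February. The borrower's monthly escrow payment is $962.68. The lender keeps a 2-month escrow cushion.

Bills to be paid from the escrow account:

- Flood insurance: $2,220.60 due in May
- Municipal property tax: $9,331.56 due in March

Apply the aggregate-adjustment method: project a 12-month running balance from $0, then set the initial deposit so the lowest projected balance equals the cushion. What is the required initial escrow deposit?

Cushion = 2 × $962.68 = $1,925.36
Trial balance (start $0, +$962.68 each month, − disbursements):
  Feb: +$962.68 → $962.68
  Mar: +$962.68 − $9,331.56 → -$7,406.20
  Apr: +$962.68 → -$6,443.52
  May: +$962.68 − $2,220.60 → -$7,701.44
  Jun: +$962.68 → -$6,738.76
  Jul: +$962.68 → -$5,776.08
  Aug: +$962.68 → -$4,813.40
  Sep: +$962.68 → -$3,850.72
  Oct: +$962.68 → -$2,888.04
  Nov: +$962.68 → -$1,925.36
  Dec: +$962.68 → -$962.68
  Jan: +$962.68 → $0.00
Lowest trial balance = -$7,701.44 (May)
Initial deposit = cushion − low point = $1,925.36 − (-$7,701.44) = $9,626.80

$9,626.80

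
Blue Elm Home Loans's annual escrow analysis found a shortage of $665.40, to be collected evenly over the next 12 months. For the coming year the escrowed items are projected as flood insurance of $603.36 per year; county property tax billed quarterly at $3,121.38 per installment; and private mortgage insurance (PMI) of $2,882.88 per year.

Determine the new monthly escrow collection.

$1,386.43

Flood insurance — $603.36/yr
County property tax — $3,121.38 × 4 = $12,485.52/yr
Private mortgage insurance (PMI) — $2,882.88/yr
Annual escrow total = $603.36 + $12,485.52 + $2,882.88 = $15,971.76
Per month = $15,971.76 ÷ 12 = $1,330.98
Shortage per month = $665.40 / 12 = $55.45
New monthly escrow = $1,330.98 + $55.45 = $1,386.43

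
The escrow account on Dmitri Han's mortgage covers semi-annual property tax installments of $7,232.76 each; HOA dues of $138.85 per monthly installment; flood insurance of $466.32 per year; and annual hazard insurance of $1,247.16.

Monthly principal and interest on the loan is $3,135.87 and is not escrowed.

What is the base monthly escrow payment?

$1,487.10

Property tax = $7,232.76 × 2 = $14,465.52/yr
HOA dues = $138.85 × 12 = $1,666.20/yr
Flood insurance = $466.32/yr
Hazard insurance = $1,247.16/yr
Total annual escrow = $14,465.52 + $1,666.20 + $466.32 + $1,247.16 = $17,845.20
Monthly escrow = $17,845.20 ÷ 12 = $1,487.10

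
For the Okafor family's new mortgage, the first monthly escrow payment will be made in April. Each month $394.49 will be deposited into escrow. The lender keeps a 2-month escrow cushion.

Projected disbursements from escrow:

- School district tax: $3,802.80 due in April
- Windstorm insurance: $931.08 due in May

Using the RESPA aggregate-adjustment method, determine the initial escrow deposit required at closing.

Cushion = 2 × $394.49 = $788.98
Trial balance (start $0, +$394.49 each month, − disbursements):
  Apr: +$394.49 − $3,802.80 → -$3,408.31
  May: +$394.49 − $931.08 → -$3,944.90
  Jun: +$394.49 → -$3,550.41
  Jul: +$394.49 → -$3,155.92
  Aug: +$394.49 → -$2,761.43
  Sep: +$394.49 → -$2,366.94
  Oct: +$394.49 → -$1,972.45
  Nov: +$394.49 → -$1,577.96
  Dec: +$394.49 → -$1,183.47
  Jan: +$394.49 → -$788.98
  Feb: +$394.49 → -$394.49
  Mar: +$394.49 → $0.00
Lowest trial balance = -$3,944.90 (May)
Initial deposit = cushion − low point = $788.98 − (-$3,944.90) = $4,733.88

$4,733.88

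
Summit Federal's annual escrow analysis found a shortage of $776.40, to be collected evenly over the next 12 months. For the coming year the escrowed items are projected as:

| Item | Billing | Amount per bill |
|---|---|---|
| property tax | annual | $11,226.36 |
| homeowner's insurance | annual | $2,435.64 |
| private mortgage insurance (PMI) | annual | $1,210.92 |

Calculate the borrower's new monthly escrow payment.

$1,304.11

Property tax: $11,226.36/yr
Homeowner's insurance: $2,435.64/yr
Private mortgage insurance (PMI): $1,210.92/yr
Annual escrow total = $14,872.92
Monthly escrow = $14,872.92 / 12 = $1,239.41
Monthly shortage recovery: $776.40 / 12 = $64.70
Adjusted monthly = $1,239.41 + $64.70 = $1,304.11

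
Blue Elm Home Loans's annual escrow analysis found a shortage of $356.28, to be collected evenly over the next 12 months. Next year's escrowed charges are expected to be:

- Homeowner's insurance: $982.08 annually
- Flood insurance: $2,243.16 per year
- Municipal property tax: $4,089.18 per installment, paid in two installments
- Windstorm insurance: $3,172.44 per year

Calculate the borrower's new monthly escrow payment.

$1,244.36

Homeowner's insurance: $982.08/yr
Flood insurance: $2,243.16/yr
Municipal property tax: $4,089.18 × 2 = $8,178.36/yr
Windstorm insurance: $3,172.44/yr
Annual escrow total = $14,576.04
Per month = $14,576.04 / 12 = $1,214.67
Monthly shortage recovery: $356.28 / 12 = $29.69
Adjusted monthly = $1,214.67 + $29.69 = $1,244.36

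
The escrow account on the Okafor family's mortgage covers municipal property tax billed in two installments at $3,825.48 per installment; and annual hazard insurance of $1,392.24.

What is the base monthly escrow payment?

$753.60

Municipal property tax — $3,825.48 × 2 = $7,650.96 annually
Hazard insurance — $1,392.24 annually
Yearly total = $7,650.96 + $1,392.24 = $9,043.20
Base monthly escrow = $9,043.20 / 12 = $753.60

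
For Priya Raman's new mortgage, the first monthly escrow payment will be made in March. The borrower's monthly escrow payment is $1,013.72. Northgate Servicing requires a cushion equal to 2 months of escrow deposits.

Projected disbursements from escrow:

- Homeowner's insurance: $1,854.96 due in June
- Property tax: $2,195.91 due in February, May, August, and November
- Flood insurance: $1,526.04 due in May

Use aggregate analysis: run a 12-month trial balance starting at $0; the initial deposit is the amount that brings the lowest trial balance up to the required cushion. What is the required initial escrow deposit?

Cushion = 2 × $1,013.72 = $2,027.44
Trial balance (start $0, +$1,013.72 each month, − disbursements):
  Mar: +$1,013.72 → $1,013.72
  Apr: +$1,013.72 → $2,027.44
  May: +$1,013.72 − $3,721.95 → -$680.79
  Jun: +$1,013.72 − $1,854.96 → -$1,522.03
  Jul: +$1,013.72 → -$508.31
  Aug: +$1,013.72 − $2,195.91 → -$1,690.50
  Sep: +$1,013.72 → -$676.78
  Oct: +$1,013.72 → $336.94
  Nov: +$1,013.72 − $2,195.91 → -$845.25
  Dec: +$1,013.72 → $168.47
  Jan: +$1,013.72 → $1,182.19
  Feb: +$1,013.72 − $2,195.91 → $0.00
Lowest trial balance = -$1,690.50 (Aug)
Initial deposit = cushion − low point = $2,027.44 − (-$1,690.50) = $3,717.94

$3,717.94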